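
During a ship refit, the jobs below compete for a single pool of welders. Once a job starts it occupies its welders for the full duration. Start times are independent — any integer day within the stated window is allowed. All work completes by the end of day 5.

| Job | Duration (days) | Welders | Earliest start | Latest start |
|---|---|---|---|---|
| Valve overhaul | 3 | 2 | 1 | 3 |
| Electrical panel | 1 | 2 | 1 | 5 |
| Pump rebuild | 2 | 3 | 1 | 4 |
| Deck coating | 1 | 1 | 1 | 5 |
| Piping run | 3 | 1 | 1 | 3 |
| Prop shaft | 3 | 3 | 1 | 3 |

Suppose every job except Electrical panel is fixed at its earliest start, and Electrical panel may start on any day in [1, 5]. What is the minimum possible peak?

Electrical panel@1: d1:12  d2:9  d3:6  d4:0  d5:0 → peak 12
Electrical panel@2: d1:10  d2:11  d3:6  d4:0  d5:0 → peak 11
Electrical panel@3: d1:10  d2:9  d3:8  d4:0  d5:0 → peak 10
Electrical panel@4: d1:10  d2:9  d3:6  d4:2  d5:0 → peak 10
Electrical panel@5: d1:10  d2:9  d3:6  d4:0  d5:2 → peak 10
Best is Electrical panel@3, peak 10.

10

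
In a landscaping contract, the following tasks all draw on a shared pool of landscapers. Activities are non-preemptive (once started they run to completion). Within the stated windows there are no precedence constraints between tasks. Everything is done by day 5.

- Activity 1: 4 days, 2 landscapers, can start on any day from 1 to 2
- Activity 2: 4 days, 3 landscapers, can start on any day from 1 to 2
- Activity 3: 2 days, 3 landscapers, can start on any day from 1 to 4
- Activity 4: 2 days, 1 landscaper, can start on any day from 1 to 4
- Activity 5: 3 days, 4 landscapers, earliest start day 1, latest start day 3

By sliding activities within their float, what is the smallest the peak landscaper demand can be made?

Early-start (Activity 1@1, Activity 2@1, Activity 3@1, Activity 4@1, Activity 5@1) gives peak 13: d1:13  d2:13  d3:9  d4:5  d5:0.
Shift Activity 5→3.
Schedule Activity 1@1, Activity 2@1, Activity 3@1, Activity 4@1, Activity 5@3: d1:9  d2:9  d3:9  d4:9  d5:4 — peak 9.

9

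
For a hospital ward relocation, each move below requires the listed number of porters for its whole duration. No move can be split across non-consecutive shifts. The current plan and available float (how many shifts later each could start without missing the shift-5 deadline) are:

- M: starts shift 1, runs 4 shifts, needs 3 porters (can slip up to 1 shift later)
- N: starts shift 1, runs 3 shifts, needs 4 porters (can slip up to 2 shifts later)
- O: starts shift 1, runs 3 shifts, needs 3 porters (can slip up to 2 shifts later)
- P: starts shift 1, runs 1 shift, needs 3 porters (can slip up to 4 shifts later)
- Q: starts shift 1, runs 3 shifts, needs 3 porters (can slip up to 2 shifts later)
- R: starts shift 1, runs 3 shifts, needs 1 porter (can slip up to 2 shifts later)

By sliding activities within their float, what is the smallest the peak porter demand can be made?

14

Early-start (M@1, N@1, O@1, P@1, Q@1, R@1) gives peak 17: s1:17  s2:14  s3:14  s4:3  s5:0.
Shift Q→2.
Schedule M@1, N@1, O@1, P@1, Q@2, R@1: s1:14  s2:14  s3:14  s4:6  s5:0 — peak 14.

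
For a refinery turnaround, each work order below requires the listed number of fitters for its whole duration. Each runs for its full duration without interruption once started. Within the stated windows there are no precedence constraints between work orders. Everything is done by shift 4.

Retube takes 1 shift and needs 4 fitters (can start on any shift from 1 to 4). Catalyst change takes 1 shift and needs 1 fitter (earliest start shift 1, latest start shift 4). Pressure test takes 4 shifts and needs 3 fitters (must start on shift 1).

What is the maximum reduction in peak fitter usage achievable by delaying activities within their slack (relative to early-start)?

Early-start peak: s1:8  s2:3  s3:3  s4:3 ⇒ 8.
Leveled (Retube@1, Catalyst change@2, Pressure test@1): s1:7  s2:4  s3:3  s4:3 ⇒ 7.
Reduction 8 − 7 = 1.

1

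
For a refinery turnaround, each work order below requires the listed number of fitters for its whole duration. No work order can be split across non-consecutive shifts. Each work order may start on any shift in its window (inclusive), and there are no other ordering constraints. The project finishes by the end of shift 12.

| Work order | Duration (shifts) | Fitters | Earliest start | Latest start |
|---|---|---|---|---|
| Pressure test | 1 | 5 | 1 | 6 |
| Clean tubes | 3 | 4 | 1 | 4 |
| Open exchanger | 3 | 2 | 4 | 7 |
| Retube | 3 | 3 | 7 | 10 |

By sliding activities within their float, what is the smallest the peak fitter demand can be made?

5

Early-start (Pressure test@1, Clean tubes@1, Open exchanger@4, Retube@7) gives peak 9: s1:9  s2:4  s3:4  s4:2  s5:2  s6:2  s7:3  s8:3  s9:3  s10:0  s11:0  s12:0.
Shift Clean tubes→2, Open exchanger→5.
Schedule Pressure test@1, Clean tubes@2, Open exchanger@5, Retube@7: s1:5  s2:4  s3:4  s4:4  s5:2  s6:2  s7:5  s8:3  s9:3  s10:0  s11:0  s12:0 — peak 5.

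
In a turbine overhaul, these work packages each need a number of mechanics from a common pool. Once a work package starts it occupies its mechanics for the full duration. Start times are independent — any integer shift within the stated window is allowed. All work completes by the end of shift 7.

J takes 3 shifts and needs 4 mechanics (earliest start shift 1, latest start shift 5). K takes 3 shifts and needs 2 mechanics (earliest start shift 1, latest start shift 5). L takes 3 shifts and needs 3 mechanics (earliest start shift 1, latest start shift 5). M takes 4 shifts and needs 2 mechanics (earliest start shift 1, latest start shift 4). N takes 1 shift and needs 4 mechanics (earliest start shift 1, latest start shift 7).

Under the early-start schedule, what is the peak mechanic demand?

15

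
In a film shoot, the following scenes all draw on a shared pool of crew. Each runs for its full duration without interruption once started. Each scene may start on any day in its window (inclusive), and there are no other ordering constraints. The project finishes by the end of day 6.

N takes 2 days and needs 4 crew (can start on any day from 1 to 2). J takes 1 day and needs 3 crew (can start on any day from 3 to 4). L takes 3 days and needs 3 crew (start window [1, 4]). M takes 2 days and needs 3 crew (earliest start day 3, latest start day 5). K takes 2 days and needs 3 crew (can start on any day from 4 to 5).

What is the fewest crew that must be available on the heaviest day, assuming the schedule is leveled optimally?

Early-start (N@1, J@3, L@1, M@3, K@4) gives peak 9: d1:7  d2:7  d3:9  d4:6  d5:3  d6:0.
Shift L→4, K→5.
Schedule N@1, J@3, L@4, M@3, K@5: d1:4  d2:4  d3:6  d4:6  d5:6  d6:6 — peak 6.
Total crew member-days = 32 over 6 days ⇒ peak ≥ ⌈32/6⌉ = 6, so 6 is optimal.

6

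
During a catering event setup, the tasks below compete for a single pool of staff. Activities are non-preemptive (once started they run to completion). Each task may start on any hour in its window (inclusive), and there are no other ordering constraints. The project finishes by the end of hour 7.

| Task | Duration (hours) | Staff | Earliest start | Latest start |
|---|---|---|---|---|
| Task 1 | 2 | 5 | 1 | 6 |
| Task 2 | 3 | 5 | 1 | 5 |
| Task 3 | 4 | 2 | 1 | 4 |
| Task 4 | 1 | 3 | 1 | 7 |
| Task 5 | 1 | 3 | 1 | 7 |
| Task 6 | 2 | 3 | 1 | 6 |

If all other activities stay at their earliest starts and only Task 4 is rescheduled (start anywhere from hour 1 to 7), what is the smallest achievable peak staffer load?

18

Task 4@1: h1:21  h2:15  h3:7  h4:2  h5:0  h6:0  h7:0 → peak 21
Task 4@2: h1:18  h2:18  h3:7  h4:2  h5:0  h6:0  h7:0 → peak 18
Task 4@3: h1:18  h2:15  h3:10  h4:2  h5:0  h6:0  h7:0 → peak 18
Task 4@4: h1:18  h2:15  h3:7  h4:5  h5:0  h6:0  h7:0 → peak 18
Task 4@5: h1:18  h2:15  h3:7  h4:2  h5:3  h6:0  h7:0 → peak 18
Task 4@6: h1:18  h2:15  h3:7  h4:2  h5:0  h6:3  h7:0 → peak 18
Task 4@7: h1:18  h2:15  h3:7  h4:2  h5:0  h6:0  h7:3 → peak 18
Best is Task 4@2, peak 18.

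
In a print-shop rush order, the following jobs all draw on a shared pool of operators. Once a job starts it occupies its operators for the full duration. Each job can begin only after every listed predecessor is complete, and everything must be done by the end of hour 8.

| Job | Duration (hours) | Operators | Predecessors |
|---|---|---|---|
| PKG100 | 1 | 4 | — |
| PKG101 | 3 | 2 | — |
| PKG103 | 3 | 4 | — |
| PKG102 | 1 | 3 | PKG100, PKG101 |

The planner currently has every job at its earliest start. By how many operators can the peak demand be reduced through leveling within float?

Early-start peak: h1:10  h2:6  h3:6  h4:3  h5:0  h6:0  h7:0  h8:0 ⇒ 10.
Leveled (PKG100@1, PKG101@2, PKG103@5, PKG102@8): h1:4  h2:2  h3:2  h4:2  h5:4  h6:4  h7:4  h8:3 ⇒ 4.
Reduction 10 − 4 = 6.

6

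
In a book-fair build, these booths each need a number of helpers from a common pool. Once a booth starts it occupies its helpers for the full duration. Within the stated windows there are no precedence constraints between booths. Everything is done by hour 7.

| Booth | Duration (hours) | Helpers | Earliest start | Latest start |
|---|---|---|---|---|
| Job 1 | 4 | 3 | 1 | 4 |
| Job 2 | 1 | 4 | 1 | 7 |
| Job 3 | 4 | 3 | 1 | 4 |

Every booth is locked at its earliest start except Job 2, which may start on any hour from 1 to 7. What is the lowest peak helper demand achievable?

Job 2@1: h1:10  h2:6  h3:6  h4:6  h5:0  h6:0  h7:0 → peak 10
Job 2@2: h1:6  h2:10  h3:6  h4:6  h5:0  h6:0  h7:0 → peak 10
Job 2@3: h1:6  h2:6  h3:10  h4:6  h5:0  h6:0  h7:0 → peak 10
Job 2@4: h1:6  h2:6  h3:6  h4:10  h5:0  h6:0  h7:0 → peak 10
Job 2@5: h1:6  h2:6  h3:6  h4:6  h5:4  h6:0  h7:0 → peak 6
Job 2@6: h1:6  h2:6  h3:6  h4:6  h5:0  h6:4  h7:0 → peak 6
Job 2@7: h1:6  h2:6  h3:6  h4:6  h5:0  h6:0  h7:4 → peak 6
Best is Job 2@5, peak 6.

6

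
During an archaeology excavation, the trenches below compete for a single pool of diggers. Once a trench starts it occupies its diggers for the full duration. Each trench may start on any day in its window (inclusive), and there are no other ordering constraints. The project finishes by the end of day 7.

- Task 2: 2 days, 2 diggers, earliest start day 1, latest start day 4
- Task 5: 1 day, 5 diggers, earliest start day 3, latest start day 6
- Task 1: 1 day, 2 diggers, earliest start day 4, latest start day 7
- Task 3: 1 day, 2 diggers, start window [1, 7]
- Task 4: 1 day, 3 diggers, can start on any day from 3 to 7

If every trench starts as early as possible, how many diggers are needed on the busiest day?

8

Early-start schedule: Task 2@1, Task 5@3, Task 1@4, Task 3@1, Task 4@3.
Load per day: day 1: 4, day 2: 2, day 3: 8, day 4: 2, day 5: 0, day 6: 0, day 7: 0.
Peak is 8.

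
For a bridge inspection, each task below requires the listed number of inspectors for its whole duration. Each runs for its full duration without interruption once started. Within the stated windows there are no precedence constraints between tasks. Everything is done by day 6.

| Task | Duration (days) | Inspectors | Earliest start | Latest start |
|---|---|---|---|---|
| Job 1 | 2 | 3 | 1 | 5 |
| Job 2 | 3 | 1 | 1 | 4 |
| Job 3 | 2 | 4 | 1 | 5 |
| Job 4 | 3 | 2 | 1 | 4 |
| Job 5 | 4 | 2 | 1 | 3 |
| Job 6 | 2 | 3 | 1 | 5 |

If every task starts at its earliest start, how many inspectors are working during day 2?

15

At early start, day 2 has: Job 1, Job 2, Job 3, Job 4, Job 5, Job 6.
Demand: 3 + 1 + 4 + 2 + 2 + 3 = 15.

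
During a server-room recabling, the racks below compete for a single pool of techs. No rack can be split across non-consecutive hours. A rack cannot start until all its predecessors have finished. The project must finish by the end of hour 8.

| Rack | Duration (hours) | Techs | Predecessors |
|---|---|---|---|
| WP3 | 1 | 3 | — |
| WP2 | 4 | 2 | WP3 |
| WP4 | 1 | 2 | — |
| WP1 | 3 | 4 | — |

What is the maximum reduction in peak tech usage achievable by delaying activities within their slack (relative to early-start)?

5

Early-start peak: h1:9  h2:6  h3:6  h4:2  h5:2  h6:0  h7:0  h8:0 ⇒ 9.
Leveled (WP3@1, WP2@2, WP4@2, WP1@6): h1:3  h2:4  h3:2  h4:2  h5:2  h6:4  h7:4  h8:4 ⇒ 4.
Reduction 9 − 4 = 5.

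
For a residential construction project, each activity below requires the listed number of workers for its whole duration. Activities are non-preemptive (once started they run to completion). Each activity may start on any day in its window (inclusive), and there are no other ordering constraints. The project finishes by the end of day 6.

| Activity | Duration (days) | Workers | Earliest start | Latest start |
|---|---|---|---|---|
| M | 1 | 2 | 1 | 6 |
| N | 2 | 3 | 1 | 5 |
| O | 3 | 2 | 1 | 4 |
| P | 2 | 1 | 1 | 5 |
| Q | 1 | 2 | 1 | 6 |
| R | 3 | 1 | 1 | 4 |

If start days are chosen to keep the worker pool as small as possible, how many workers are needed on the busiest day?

4

Early-start (M@1, N@1, O@1, P@1, Q@1, R@1) gives peak 11: d1:11  d2:7  d3:3  d4:0  d5:0  d6:0.
Shift N→2, O→4, Q→6, R→3.
Schedule M@1, N@2, O@4, P@1, Q@6, R@3: d1:3  d2:4  d3:4  d4:3  d5:3  d6:4 — peak 4.
Total worker-days = 21 over 6 days ⇒ peak ≥ ⌈21/6⌉ = 4, so 4 is optimal.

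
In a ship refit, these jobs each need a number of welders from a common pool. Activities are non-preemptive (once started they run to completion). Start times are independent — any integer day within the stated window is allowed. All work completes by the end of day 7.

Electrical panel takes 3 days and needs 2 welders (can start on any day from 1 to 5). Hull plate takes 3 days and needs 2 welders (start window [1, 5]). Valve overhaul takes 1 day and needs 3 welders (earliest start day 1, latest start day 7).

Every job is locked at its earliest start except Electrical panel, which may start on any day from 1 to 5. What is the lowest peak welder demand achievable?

Electrical panel@1: d1:7  d2:4  d3:4  d4:0  d5:0  d6:0  d7:0 → peak 7
Electrical panel@2: d1:5  d2:4  d3:4  d4:2  d5:0  d6:0  d7:0 → peak 5
Electrical panel@3: d1:5  d2:2  d3:4  d4:2  d5:2  d6:0  d7:0 → peak 5
Electrical panel@4: d1:5  d2:2  d3:2  d4:2  d5:2  d6:2  d7:0 → peak 5
Electrical panel@5: d1:5  d2:2  d3:2  d4:0  d5:2  d6:2  d7:2 → peak 5
Best is Electrical panel@2, peak 5.

5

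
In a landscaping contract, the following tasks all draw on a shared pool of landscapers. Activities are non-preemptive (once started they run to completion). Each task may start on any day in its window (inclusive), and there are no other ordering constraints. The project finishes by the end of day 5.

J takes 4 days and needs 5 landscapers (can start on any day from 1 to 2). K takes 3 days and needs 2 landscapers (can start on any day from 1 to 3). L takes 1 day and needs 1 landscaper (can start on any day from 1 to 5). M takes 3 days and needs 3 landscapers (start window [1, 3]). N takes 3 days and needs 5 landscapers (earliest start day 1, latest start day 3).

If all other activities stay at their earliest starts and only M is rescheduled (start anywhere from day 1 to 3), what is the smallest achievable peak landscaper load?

15

M@1: d1:16  d2:15  d3:15  d4:5  d5:0 → peak 16
M@2: d1:13  d2:15  d3:15  d4:8  d5:0 → peak 15
M@3: d1:13  d2:12  d3:15  d4:8  d5:3 → peak 15
Best is M@2, peak 15.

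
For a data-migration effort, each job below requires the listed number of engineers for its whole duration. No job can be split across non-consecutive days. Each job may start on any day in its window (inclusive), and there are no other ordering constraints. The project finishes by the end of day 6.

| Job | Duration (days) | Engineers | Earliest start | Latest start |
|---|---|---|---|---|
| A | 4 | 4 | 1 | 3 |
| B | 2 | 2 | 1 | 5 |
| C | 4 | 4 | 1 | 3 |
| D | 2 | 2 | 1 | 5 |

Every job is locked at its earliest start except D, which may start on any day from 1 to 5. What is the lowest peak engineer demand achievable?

D@1: d1:12  d2:12  d3:8  d4:8  d5:0  d6:0 → peak 12
D@2: d1:10  d2:12  d3:10  d4:8  d5:0  d6:0 → peak 12
D@3: d1:10  d2:10  d3:10  d4:10  d5:0  d6:0 → peak 10
D@4: d1:10  d2:10  d3:8  d4:10  d5:2  d6:0 → peak 10
D@5: d1:10  d2:10  d3:8  d4:8  d5:2  d6:2 → peak 10
Best is D@3, peak 10.

10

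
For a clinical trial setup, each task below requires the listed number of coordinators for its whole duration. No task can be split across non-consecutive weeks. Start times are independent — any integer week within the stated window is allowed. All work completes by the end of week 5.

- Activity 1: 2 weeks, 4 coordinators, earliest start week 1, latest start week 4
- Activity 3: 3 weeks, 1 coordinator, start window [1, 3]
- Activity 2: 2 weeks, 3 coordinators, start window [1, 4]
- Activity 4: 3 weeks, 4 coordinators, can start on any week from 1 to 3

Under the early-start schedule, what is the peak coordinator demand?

12

Early-start schedule: Activity 1@1, Activity 3@1, Activity 2@1, Activity 4@1.
Load per week: week 1: 12, week 2: 12, week 3: 5, week 4: 0, week 5: 0.
Peak is 12.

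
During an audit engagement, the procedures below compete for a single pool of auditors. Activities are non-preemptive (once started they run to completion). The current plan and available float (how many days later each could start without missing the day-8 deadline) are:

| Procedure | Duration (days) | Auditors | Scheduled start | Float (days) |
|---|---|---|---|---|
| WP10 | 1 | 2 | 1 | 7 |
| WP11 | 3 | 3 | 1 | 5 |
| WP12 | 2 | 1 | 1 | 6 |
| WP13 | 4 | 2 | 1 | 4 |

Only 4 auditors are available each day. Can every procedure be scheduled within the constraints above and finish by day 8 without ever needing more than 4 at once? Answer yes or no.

yes

Schedule WP10@1, WP11@2, WP12@5, WP13@5: d1:2  d2:3  d3:3  d4:3  d5:3  d6:3  d7:2  d8:2 — peak 3 ≤ 4.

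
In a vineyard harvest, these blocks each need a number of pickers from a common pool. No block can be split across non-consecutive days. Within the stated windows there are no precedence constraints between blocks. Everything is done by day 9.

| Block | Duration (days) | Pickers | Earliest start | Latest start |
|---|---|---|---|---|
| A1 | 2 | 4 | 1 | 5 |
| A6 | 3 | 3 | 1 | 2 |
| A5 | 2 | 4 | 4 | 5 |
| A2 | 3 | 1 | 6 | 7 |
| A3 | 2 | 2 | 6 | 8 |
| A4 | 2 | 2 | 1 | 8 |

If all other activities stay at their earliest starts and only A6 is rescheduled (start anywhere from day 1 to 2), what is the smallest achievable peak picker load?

A6@1: d1:9  d2:9  d3:3  d4:4  d5:4  d6:3  d7:3  d8:1  d9:0 → peak 9
A6@2: d1:6  d2:9  d3:3  d4:7  d5:4  d6:3  d7:3  d8:1  d9:0 → peak 9
Best is A6@1, peak 9.

9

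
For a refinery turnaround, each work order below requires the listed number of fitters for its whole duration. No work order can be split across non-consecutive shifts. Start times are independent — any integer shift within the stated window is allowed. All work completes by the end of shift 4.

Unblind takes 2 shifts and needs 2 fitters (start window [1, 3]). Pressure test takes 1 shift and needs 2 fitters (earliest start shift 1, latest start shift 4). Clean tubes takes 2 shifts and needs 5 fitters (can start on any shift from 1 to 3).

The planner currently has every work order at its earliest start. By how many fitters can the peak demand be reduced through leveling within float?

4

Early-start peak: s1:9  s2:7  s3:0  s4:0 ⇒ 9.
Leveled (Unblind@1, Pressure test@1, Clean tubes@3): s1:4  s2:2  s3:5  s4:5 ⇒ 5.
Reduction 9 − 5 = 4.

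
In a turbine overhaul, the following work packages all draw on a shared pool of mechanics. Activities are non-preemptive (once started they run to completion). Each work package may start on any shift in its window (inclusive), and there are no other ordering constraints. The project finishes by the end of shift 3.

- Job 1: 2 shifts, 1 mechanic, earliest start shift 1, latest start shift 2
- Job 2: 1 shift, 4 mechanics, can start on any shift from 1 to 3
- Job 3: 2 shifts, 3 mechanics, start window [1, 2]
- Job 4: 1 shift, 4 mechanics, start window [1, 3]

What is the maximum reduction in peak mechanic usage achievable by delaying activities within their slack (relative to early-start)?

Early-start peak: s1:12  s2:4  s3:0 ⇒ 12.
Leveled (Job 1@1, Job 2@1, Job 3@2, Job 4@3): s1:5  s2:4  s3:7 ⇒ 7.
Reduction 12 − 7 = 5.

5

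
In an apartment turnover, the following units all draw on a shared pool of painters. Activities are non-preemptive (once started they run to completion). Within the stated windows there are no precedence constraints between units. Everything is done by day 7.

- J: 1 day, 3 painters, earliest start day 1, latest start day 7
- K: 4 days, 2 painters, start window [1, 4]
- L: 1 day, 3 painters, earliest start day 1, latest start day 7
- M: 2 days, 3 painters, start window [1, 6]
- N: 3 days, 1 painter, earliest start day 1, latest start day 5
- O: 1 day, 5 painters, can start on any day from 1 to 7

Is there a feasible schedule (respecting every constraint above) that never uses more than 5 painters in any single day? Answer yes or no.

Schedule J@1, K@1, L@2, M@5, N@3, O@7: d1:5  d2:5  d3:3  d4:3  d5:4  d6:3  d7:5 — peak 5 ≤ 5.

yes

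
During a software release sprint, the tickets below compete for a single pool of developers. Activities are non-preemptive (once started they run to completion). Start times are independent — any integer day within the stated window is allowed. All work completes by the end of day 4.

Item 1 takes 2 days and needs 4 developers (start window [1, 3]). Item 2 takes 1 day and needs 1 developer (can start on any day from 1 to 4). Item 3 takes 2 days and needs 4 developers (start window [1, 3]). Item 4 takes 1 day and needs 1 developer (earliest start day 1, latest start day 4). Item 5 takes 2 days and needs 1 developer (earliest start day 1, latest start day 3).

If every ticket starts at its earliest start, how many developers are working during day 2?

At early start, day 2 has: Item 1, Item 3, Item 5.
Demand: 4 + 4 + 1 = 9.

9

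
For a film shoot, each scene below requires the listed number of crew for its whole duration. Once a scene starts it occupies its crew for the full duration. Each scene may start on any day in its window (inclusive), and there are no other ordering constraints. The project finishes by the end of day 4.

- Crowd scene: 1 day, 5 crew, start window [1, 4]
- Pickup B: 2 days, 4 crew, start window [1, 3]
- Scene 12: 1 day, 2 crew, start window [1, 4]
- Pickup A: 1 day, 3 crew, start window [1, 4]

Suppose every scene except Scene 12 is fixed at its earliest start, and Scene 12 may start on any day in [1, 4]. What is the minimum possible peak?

12

Scene 12@1: d1:14  d2:4  d3:0  d4:0 → peak 14
Scene 12@2: d1:12  d2:6  d3:0  d4:0 → peak 12
Scene 12@3: d1:12  d2:4  d3:2  d4:0 → peak 12
Scene 12@4: d1:12  d2:4  d3:0  d4:2 → peak 12
Best is Scene 12@2, peak 12.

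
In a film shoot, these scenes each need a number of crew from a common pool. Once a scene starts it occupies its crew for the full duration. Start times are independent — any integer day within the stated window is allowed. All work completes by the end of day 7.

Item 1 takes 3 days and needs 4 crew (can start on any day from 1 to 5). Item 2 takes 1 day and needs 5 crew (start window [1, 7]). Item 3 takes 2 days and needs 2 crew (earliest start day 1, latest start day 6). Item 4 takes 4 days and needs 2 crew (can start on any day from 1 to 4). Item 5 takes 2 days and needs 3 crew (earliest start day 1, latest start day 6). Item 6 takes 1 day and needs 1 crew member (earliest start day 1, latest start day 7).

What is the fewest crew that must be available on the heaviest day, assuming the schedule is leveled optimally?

Early-start (Item 1@1, Item 2@1, Item 3@1, Item 4@1, Item 5@1, Item 6@1) gives peak 17: d1:17  d2:11  d3:6  d4:2  d5:0  d6:0  d7:0.
Shift Item 2→5, Item 3→6, Item 5→6, Item 6→4.
Schedule Item 1@1, Item 2@5, Item 3@6, Item 4@1, Item 5@6, Item 6@4: d1:6  d2:6  d3:6  d4:3  d5:5  d6:5  d7:5 — peak 6.
Total crew member-days = 36 over 7 days ⇒ peak ≥ ⌈36/7⌉ = 6, so 6 is optimal.

6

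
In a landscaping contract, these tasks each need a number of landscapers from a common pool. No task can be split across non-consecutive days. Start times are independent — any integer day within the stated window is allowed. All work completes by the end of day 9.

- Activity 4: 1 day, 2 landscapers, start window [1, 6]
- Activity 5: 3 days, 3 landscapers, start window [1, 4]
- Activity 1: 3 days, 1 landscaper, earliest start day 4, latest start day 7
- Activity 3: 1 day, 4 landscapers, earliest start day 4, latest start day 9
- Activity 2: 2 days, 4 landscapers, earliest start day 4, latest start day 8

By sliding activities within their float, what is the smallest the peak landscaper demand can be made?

4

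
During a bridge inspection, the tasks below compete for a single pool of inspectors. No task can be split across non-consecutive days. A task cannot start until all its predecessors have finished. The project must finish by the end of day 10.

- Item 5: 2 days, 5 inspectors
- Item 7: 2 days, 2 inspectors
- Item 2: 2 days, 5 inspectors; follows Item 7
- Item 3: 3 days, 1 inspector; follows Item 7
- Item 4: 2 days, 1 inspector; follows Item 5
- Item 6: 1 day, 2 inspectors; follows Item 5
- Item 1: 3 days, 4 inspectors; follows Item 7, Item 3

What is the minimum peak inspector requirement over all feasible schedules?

Early-start (Item 5@1, Item 7@1, Item 2@3, Item 3@3, Item 4@3, Item 6@3, Item 1@6) gives peak 9: d1:7  d2:7  d3:9  d4:7  d5:1  d6:4  d7:4  d8:4  d9:0  d10:0.
Shift Item 7→3, Item 2→5, Item 3→5, Item 1→8.
Schedule Item 5@1, Item 7@3, Item 2@5, Item 3@5, Item 4@3, Item 6@3, Item 1@8: d1:5  d2:5  d3:5  d4:3  d5:6  d6:6  d7:1  d8:4  d9:4  d10:4 — peak 6.

6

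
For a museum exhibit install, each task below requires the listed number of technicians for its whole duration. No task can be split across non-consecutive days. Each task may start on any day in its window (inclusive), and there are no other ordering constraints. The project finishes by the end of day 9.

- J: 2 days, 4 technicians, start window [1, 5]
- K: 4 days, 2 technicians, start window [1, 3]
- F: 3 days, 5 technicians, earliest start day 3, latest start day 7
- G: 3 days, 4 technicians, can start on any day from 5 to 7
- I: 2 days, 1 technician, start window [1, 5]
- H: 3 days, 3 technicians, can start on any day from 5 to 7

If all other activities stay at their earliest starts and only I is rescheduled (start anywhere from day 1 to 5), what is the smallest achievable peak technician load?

I@1: d1:7  d2:7  d3:7  d4:7  d5:12  d6:7  d7:7  d8:0  d9:0 → peak 12
I@2: d1:6  d2:7  d3:8  d4:7  d5:12  d6:7  d7:7  d8:0  d9:0 → peak 12
I@3: d1:6  d2:6  d3:8  d4:8  d5:12  d6:7  d7:7  d8:0  d9:0 → peak 12
I@4: d1:6  d2:6  d3:7  d4:8  d5:13  d6:7  d7:7  d8:0  d9:0 → peak 13
I@5: d1:6  d2:6  d3:7  d4:7  d5:13  d6:8  d7:7  d8:0  d9:0 → peak 13
Best is I@1, peak 12.

12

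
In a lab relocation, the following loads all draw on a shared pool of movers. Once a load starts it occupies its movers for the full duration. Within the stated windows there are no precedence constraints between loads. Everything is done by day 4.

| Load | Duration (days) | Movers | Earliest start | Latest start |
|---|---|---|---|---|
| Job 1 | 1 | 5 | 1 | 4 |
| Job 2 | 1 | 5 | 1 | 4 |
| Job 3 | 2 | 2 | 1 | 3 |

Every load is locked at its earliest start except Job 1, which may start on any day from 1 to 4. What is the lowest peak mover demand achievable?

7

Job 1@1: d1:12  d2:2  d3:0  d4:0 → peak 12
Job 1@2: d1:7  d2:7  d3:0  d4:0 → peak 7
Job 1@3: d1:7  d2:2  d3:5  d4:0 → peak 7
Job 1@4: d1:7  d2:2  d3:0  d4:5 → peak 7
Best is Job 1@2, peak 7.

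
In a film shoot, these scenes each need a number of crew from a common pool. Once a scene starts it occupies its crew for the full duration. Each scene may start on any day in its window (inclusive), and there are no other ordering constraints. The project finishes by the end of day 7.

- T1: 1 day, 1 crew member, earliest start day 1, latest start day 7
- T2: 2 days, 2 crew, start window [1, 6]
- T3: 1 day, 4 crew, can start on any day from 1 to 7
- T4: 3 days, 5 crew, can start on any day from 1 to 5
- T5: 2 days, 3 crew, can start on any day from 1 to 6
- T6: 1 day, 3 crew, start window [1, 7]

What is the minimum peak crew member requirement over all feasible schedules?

Early-start (T1@1, T2@1, T3@1, T4@1, T5@1, T6@1) gives peak 18: d1:18  d2:10  d3:5  d4:0  d5:0  d6:0  d7:0.
Shift T2→2, T4→4, T5→2, T6→7.
Schedule T1@1, T2@2, T3@1, T4@4, T5@2, T6@7: d1:5  d2:5  d3:5  d4:5  d5:5  d6:5  d7:3 — peak 5.
Total crew member-days = 33 over 7 days ⇒ peak ≥ ⌈33/7⌉ = 5, so 5 is optimal.

5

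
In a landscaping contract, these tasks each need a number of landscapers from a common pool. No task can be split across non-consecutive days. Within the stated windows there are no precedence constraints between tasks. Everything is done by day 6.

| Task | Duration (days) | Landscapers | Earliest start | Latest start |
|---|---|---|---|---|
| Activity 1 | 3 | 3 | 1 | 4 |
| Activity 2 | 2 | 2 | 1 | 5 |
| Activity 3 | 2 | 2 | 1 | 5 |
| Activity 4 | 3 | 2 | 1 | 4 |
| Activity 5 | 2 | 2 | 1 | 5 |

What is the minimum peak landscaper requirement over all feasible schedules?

5

Early-start (Activity 1@1, Activity 2@1, Activity 3@1, Activity 4@1, Activity 5@1) gives peak 11: d1:11  d2:11  d3:5  d4:0  d5:0  d6:0.
Shift Activity 3→3, Activity 4→4, Activity 5→5.
Schedule Activity 1@1, Activity 2@1, Activity 3@3, Activity 4@4, Activity 5@5: d1:5  d2:5  d3:5  d4:4  d5:4  d6:4 — peak 5.
Total landscaper-days = 27 over 6 days ⇒ peak ≥ ⌈27/6⌉ = 5, so 5 is optimal.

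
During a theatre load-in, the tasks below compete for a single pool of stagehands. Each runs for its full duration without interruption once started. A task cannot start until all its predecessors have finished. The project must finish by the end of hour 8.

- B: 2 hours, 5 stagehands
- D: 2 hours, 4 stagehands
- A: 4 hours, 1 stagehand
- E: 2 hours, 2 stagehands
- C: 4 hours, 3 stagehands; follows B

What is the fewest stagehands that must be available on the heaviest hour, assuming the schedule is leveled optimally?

5

Early-start (B@1, D@1, A@1, E@1, C@3) gives peak 12: h1:12  h2:12  h3:4  h4:4  h5:3  h6:3  h7:0  h8:0.
Shift D→3, A→3, E→7, C→5.
Schedule B@1, D@3, A@3, E@7, C@5: h1:5  h2:5  h3:5  h4:5  h5:4  h6:4  h7:5  h8:5 — peak 5.
Total stagehand-hours = 38 over 8 hours ⇒ peak ≥ ⌈38/8⌉ = 5, so 5 is optimal.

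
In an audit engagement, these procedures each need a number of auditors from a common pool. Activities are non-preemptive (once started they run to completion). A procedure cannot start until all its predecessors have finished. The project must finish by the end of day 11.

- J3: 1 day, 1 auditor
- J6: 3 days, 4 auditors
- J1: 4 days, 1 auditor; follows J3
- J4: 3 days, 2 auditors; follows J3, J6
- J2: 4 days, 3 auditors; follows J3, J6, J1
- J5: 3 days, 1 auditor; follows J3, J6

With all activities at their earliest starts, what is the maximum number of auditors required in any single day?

Early-start schedule: J3@1, J6@1, J1@2, J4@4, J2@6, J5@4.
Load per day: day 1: 5, day 2: 5, day 3: 5, day 4: 4, day 5: 4, day 6: 6, day 7: 3, day 8: 3, day 9: 3, day 10: 0, day 11: 0.
Peak is 6.

6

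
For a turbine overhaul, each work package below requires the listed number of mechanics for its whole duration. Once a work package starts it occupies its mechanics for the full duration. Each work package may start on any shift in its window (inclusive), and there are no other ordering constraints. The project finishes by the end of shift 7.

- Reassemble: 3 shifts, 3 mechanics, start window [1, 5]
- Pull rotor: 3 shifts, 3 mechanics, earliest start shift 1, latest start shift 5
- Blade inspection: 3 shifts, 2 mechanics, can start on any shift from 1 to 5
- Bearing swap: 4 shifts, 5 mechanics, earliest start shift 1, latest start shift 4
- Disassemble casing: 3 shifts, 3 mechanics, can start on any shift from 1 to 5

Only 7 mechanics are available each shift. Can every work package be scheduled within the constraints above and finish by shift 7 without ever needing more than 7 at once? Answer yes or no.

no

Total mechanic-shifts = 53; over 7 shifts the average is 53/7 > 7, so some shift must exceed 7.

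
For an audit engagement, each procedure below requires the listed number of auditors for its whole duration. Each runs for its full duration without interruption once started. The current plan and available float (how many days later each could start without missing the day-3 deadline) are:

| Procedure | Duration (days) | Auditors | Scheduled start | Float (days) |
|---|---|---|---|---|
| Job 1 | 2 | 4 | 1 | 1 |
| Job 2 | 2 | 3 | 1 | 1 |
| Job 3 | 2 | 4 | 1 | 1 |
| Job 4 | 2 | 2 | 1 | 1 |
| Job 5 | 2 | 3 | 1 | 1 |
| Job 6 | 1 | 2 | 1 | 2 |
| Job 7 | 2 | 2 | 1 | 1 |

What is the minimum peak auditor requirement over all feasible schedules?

Early-start (Job 1@1, Job 2@1, Job 3@1, Job 4@1, Job 5@1, Job 6@1, Job 7@1) gives peak 20: d1:20  d2:18  d3:0.
Shift Job 7→2.
Schedule Job 1@1, Job 2@1, Job 3@1, Job 4@1, Job 5@1, Job 6@1, Job 7@2: d1:18  d2:18  d3:2 — peak 18.

18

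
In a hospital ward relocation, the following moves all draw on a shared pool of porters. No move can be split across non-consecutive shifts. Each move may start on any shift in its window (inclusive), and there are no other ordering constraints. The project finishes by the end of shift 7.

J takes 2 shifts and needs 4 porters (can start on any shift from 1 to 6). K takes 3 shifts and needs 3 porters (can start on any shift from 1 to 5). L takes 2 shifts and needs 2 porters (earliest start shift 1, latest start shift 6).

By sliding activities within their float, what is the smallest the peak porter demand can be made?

Early-start (J@1, K@1, L@1) gives peak 9: s1:9  s2:9  s3:3  s4:0  s5:0  s6:0  s7:0.
Shift K→3, L→6.
Schedule J@1, K@3, L@6: s1:4  s2:4  s3:3  s4:3  s5:3  s6:2  s7:2 — peak 4.

4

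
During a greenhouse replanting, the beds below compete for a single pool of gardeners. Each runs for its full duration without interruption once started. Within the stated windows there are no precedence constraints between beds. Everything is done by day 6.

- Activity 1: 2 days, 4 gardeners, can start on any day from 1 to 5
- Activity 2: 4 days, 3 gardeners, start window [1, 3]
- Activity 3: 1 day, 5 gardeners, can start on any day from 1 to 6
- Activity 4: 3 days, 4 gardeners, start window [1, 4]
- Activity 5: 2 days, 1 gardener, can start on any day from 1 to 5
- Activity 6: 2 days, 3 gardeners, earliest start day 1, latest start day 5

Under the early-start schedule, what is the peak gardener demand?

20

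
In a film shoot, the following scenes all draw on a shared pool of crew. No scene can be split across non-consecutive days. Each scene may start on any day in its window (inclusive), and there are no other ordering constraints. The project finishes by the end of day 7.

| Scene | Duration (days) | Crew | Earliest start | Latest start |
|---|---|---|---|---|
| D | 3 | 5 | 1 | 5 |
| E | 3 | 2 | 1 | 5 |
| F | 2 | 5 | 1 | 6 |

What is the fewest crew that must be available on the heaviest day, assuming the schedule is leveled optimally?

7

Early-start (D@1, E@1, F@1) gives peak 12: d1:12  d2:12  d3:7  d4:0  d5:0  d6:0  d7:0.
Shift F→4.
Schedule D@1, E@1, F@4: d1:7  d2:7  d3:7  d4:5  d5:5  d6:0  d7:0 — peak 7.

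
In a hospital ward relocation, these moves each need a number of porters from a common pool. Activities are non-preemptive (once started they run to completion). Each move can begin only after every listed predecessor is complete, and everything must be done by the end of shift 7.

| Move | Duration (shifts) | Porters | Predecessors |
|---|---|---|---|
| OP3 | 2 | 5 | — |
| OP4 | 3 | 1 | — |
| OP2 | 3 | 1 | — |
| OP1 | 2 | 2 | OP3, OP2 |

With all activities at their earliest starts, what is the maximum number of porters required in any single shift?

7

Early-start schedule: OP3@1, OP4@1, OP2@1, OP1@4.
Load per shift: shift 1: 7, shift 2: 7, shift 3: 2, shift 4: 2, shift 5: 2, shift 6: 0, shift 7: 0.
Peak is 7.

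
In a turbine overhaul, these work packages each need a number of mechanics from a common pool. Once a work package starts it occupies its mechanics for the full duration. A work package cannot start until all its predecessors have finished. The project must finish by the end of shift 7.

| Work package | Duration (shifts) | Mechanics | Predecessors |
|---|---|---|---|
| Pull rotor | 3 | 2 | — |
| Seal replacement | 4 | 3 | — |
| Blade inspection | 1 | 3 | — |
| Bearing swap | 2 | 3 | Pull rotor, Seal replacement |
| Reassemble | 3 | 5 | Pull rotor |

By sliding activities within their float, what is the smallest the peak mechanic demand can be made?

Schedule Pull rotor@1, Seal replacement@1, Blade inspection@1, Bearing swap@5, Reassemble@4: s1:8  s2:5  s3:5  s4:8  s5:8  s6:8  s7:0 — peak 8.

8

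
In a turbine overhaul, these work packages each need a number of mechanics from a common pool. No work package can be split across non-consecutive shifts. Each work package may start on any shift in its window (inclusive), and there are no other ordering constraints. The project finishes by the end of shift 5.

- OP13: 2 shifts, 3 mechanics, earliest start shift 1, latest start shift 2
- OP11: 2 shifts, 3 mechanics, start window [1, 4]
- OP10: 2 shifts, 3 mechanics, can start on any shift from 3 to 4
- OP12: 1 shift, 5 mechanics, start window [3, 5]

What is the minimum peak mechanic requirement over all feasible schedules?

6

Early-start (OP13@1, OP11@1, OP10@3, OP12@3) gives peak 8: s1:6  s2:6  s3:8  s4:3  s5:0.
Shift OP12→5.
Schedule OP13@1, OP11@1, OP10@3, OP12@5: s1:6  s2:6  s3:3  s4:3  s5:5 — peak 6.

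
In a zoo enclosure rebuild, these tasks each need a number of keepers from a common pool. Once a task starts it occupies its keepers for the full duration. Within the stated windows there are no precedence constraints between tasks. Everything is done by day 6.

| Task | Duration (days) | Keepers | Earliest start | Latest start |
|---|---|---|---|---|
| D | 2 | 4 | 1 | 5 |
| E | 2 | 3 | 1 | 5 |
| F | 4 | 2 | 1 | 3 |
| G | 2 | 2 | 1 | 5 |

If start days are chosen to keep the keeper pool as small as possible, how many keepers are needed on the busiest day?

5

Early-start (D@1, E@1, F@1, G@1) gives peak 11: d1:11  d2:11  d3:2  d4:2  d5:0  d6:0.
Shift E→3, F→3, G→5.
Schedule D@1, E@3, F@3, G@5: d1:4  d2:4  d3:5  d4:5  d5:4  d6:4 — peak 5.
Total keeper-days = 26 over 6 days ⇒ peak ≥ ⌈26/6⌉ = 5, so 5 is optimal.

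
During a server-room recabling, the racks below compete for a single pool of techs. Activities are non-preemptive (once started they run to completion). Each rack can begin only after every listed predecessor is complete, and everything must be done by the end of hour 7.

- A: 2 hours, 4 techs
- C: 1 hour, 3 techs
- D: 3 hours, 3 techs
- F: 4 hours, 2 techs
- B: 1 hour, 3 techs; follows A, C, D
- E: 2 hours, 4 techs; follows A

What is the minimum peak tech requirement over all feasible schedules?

7

Early-start (A@1, C@1, D@1, F@1, B@4, E@3) gives peak 12: h1:12  h2:9  h3:9  h4:9  h5:0  h6:0  h7:0.
Shift D→2, F→3, B→5, E→6.
Schedule A@1, C@1, D@2, F@3, B@5, E@6: h1:7  h2:7  h3:5  h4:5  h5:5  h6:6  h7:4 — peak 7.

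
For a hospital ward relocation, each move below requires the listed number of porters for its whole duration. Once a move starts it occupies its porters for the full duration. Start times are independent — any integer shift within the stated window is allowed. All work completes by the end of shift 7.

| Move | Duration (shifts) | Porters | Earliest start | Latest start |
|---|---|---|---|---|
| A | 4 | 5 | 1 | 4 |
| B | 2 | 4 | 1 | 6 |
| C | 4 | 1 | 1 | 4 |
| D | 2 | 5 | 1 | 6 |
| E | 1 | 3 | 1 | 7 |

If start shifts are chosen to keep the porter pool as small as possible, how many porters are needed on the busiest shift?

Early-start (A@1, B@1, C@1, D@1, E@1) gives peak 18: s1:18  s2:15  s3:6  s4:6  s5:0  s6:0  s7:0.
Shift C→3, D→5, E→3.
Schedule A@1, B@1, C@3, D@5, E@3: s1:9  s2:9  s3:9  s4:6  s5:6  s6:6  s7:0 — peak 9.

9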